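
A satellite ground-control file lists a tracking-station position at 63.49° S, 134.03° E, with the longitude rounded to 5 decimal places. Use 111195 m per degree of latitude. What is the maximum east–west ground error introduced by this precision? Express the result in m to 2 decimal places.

0.25 m

Rounding to 5 decimal places leaves the longitude within ±5e-06° of the true value.
One degree of longitude at 63.49° is 111195 × cos 63.49° ≈ 111195 × 0.4464 = 49632.3 m.
East–west error: 5e-06° × 49632.3 m/° ≈ 0.248162 m.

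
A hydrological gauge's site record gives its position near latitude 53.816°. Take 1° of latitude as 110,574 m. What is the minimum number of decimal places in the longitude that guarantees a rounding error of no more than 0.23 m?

6 decimal places

At 53.816° one degree of longitude covers 110574 × cos 53.816° ≈ 110574 × 0.5904 ≈ 65280.7 m.
With N decimal places the half-ulp bound is 0.5·10⁻ᴺ°, or 0.5·10⁻ᴺ × 65280.7 m on the ground.
Need 0.5 × 65280.7 × 10⁻ᴺ ≤ 0.23 → 10⁻ᴺ ≤ 7.046e-06, so N ≥ 5.15.
At 5 places the error can reach 0.326 m, but 6 places keeps it to 0.0326 m.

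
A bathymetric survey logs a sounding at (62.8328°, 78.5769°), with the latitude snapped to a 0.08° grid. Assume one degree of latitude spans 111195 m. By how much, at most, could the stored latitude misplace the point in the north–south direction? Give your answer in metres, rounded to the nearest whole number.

4448 metres

With a 0.08° grid the true value lies within half a step, ±0.08°/2 = ±0.04°, of the stored one.
So the N–S error is at most 0.04 × 111195 = 4447.8 m.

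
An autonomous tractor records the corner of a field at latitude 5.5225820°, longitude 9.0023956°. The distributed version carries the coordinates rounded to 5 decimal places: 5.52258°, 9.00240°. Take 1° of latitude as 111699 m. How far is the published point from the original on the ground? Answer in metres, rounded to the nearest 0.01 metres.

The latitude changed by +0.0000020° and the longitude by -0.0000044°.
North–south shift: 0.0000020 × 111699 = 0.223398 m.
East–west at this latitude: -0.0000044° × 111699 × cos 5.52258° ≈ -0.0000044 × 111181 = -0.489194 m.
Distance: √(0.223398² + 0.489194²) ≈ 0.53779 m.

0.54 metres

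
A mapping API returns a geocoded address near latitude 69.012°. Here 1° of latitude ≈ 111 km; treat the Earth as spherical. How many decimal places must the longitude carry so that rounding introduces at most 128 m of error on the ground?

At 69.012° one degree of longitude covers 111000 × cos 69.012° ≈ 111000 × 0.3582 ≈ 39757.1 m.
With N decimal places the half-ulp bound is 0.5·10⁻ᴺ°, or 0.5·10⁻ᴺ × 39757.1 m on the ground.
Setting 19878.6 × 10⁻ᴺ ≤ 128 gives 10ᴺ ≥ 155.3, i.e. N ≥ 2.19.
So 3 decimal places suffice (19.9 m); 2 would allow up to 199 m.

3 decimal places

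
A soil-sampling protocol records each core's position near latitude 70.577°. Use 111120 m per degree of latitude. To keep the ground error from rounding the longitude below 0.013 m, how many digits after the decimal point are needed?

At 70.577° one degree of longitude covers 111120 × cos 70.577° ≈ 111120 × 0.3325 ≈ 36951.8 m.
N decimal places → at most half a unit in the last place, 0.5 × 10⁻ᴺ° = 36951.8/2 × 10⁻ᴺ m.
Setting 18475.9 × 10⁻ᴺ ≤ 0.013 gives 10ᴺ ≥ 1.421e+06, i.e. N ≥ 6.15.
At 6 places the error can reach 0.0185 m, but 7 places keeps it to 0.00185 m.

7 decimal places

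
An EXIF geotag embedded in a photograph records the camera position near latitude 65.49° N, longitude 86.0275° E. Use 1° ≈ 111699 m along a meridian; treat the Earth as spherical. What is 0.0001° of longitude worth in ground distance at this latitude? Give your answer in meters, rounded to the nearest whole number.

5 meters

0.0001° of longitude at 65.49° is 0.0001 × 111699 × cos 65.49° ≈ 0.0001 × 46338.6 = 4.63386 m.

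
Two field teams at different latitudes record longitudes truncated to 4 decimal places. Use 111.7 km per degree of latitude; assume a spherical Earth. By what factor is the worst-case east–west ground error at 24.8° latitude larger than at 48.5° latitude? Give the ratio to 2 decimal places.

Truncating at 4 decimal places can drop up to a full unit in the last place, so the longitude may be off by as much as 0.0001°.
At 24.8°: 0.0001° × 111700 × cos 24.8° = 0.0001 × 111700 × 0.9078 ≈ 10.14 m.
At 48.5°: 0.0001° × 111700 × cos 48.5° = 0.0001 × 111700 × 0.6626 ≈ 7.4015 m.
The ratio reduces to cos 24.8° / cos 48.5° = 0.9078/0.6626 ≈ 1.3700.

1.37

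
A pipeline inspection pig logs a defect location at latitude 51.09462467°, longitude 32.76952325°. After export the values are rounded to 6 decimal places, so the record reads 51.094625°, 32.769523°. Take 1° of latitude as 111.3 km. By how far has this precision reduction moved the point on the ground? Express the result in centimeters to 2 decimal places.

4.07 centimeters

Δlat = 51.09462467 − 51.094625 = -0.00000033°; Δlon = 32.76952325 − 32.769523 = +0.00000025°.
N–S: -0.00000033° × 111300 m/° = -0.036729 m.
E–W at 51.0946°: 0.00000025° × 111300 × cos 51.0946° = 0.00000025 × 111300 × 0.6280 ≈ 0.0174751 m.
Hypotenuse of the two orthogonal shifts: √(0.036729² + 0.0174751²) = 0.0406743 m.
That is 0.0406743 m = 4.0674 cm.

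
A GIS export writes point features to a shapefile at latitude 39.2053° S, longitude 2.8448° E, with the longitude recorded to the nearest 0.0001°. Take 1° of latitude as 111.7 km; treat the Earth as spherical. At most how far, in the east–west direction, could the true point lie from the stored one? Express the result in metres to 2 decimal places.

Rounding to 4 decimal places leaves the longitude within ±5e-05° of the true value.
At latitude 39.2053° a degree of longitude spans 111700 m × cos 39.2053° = 111700 × 0.7749 ≈ 86554.8 m.
East–west error: 5e-05° × 86554.8 m/° ≈ 4.32774 m.

4.33 metres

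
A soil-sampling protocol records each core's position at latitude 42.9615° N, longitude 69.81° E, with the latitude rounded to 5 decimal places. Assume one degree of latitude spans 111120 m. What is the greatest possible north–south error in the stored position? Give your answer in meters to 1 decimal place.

0.6 meters

Rounding to 5 decimal places leaves the latitude within ±5e-06° of the true value.
So the N–S error is at most 5e-06 × 111120 = 0.5556 m.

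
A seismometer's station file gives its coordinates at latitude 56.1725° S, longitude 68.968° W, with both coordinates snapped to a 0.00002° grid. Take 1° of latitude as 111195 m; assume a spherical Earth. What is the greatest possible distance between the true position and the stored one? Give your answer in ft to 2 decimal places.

With a 0.00002° grid the true value lies within half a step, ±0.00002°/2 = ±1e-05°, of the stored one.
N–S: 1e-05° × 111195 m/° = 1.11195 m.
Longitude error → 1e-05 × 111195 × cos 56.1725° = 1e-05 × 111195 × 0.5567 ≈ 0.619016 m.
Combining orthogonally: (1.11195² + 0.619016²)^½ ≈ 1.27264 m.
In feet: 1.27264 m ÷ 0.3048 ≈ 4.1753 ft.

4.18 ft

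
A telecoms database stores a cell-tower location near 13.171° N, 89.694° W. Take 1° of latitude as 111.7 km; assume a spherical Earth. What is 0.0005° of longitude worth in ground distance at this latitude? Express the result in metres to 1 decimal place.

At 13.171° a degree of longitude is 111700 × cos 13.171° ≈ 108762 m, so 0.0005° corresponds to 54.3808 m.

54.4 metres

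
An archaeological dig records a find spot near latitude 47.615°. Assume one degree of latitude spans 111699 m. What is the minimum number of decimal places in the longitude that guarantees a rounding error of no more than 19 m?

4 decimal places

At 47.615° one degree of longitude covers 111699 × cos 47.615° ≈ 111699 × 0.6741 ≈ 75297.3 m.
Rounding to N decimal places gives at most 0.5 × 10⁻ᴺ degrees of error, i.e. 0.5 × 10⁻ᴺ × 75297.3 m.
Need 0.5 × 75297.3 × 10⁻ᴺ ≤ 19 → 10⁻ᴺ ≤ 5.047e-04, so N ≥ 3.30.
So 4 decimal places suffice (3.76 m); 3 would allow up to 37.6 m.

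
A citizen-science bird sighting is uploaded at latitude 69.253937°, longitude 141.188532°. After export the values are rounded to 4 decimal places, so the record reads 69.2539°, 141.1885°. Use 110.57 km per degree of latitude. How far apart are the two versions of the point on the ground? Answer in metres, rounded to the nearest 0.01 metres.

Δlat = 69.253937 − 69.2539 = +0.000037°; Δlon = 141.188532 − 141.1885 = +0.000032°.
N–S: 0.000037° × 110570 m/° = 4.09109 m.
E–W at 69.2539°: 0.000032° × 110570 × cos 69.2539° = 0.000032 × 110570 × 0.3542 ≈ 1.25334 m.
Combined displacement = (4.09109² + 1.25334²)^½ ≈ 4.27877 m.

4.28 metres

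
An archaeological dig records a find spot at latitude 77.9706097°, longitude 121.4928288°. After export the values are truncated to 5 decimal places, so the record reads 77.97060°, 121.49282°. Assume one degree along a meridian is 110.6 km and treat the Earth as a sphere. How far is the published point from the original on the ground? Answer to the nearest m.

1 m

Δlat = 77.9706097 − 77.97060 = +0.0000097°; Δlon = 121.4928288 − 121.49282 = +0.0000088°.
N–S: 0.0000097° × 110600 m/° = 1.07282 m.
East–west at this latitude: 0.0000088° × 110600 × cos 77.9706° ≈ 0.0000088 × 23050.5 = 0.202845 m.
Distance: √(1.07282² + 0.202845²) ≈ 1.09183 m.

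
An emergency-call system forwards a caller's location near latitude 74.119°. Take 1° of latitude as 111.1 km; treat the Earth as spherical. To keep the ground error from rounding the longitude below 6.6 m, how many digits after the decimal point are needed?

At 74.119° one degree of longitude covers 111100 × cos 74.119° ≈ 111100 × 0.2736 ≈ 30401.4 m.
N decimal places → at most half a unit in the last place, 0.5 × 10⁻ᴺ° = 30401.4/2 × 10⁻ᴺ m.
Setting 15200.7 × 10⁻ᴺ ≤ 6.6 gives 10ᴺ ≥ 2303, i.e. N ≥ 3.36.
N = 3 would give 15.2 m (too coarse); N = 4 gives 1.52 m ≤ 6.6 m.

4 decimal places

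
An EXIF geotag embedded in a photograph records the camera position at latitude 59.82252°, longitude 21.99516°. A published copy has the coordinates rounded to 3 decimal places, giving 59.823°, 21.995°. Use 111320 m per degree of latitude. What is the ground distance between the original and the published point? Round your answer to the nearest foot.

Δlat = 59.82252 − 59.823 = -0.00048°; Δlon = 21.99516 − 21.995 = +0.00016°.
North–south shift: -0.00048 × 111320 = -53.4336 m.
E–W at 59.823°: 0.00016° × 111320 × cos 59.823° = 0.00016 × 111320 × 0.5027 ≈ 8.95321 m.
Distance: √(53.4336² + 8.95321²) ≈ 54.1785 m.
Converting: 54.1785 m × 3.2808 ft/m ≈ 177.75 ft.

178 feet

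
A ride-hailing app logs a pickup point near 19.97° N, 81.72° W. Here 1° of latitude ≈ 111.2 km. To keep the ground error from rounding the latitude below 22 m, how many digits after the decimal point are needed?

4 decimal places

One degree of latitude covers 111200 m.
N decimal places → at most half a unit in the last place, 0.5 × 10⁻ᴺ° = 111200/2 × 10⁻ᴺ m.
Need 0.5 × 111200 × 10⁻ᴺ ≤ 22 → 10⁻ᴺ ≤ 3.957e-04, so N ≥ 3.40.
So 4 decimal places suffice (5.56 m); 3 would allow up to 55.6 m.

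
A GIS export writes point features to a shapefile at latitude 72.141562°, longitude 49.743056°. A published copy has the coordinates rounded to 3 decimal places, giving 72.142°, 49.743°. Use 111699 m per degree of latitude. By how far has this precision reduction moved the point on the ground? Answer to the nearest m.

Δlat = 72.141562 − 72.142 = -0.000438°; Δlon = 49.743056 − 49.743 = +0.000056°.
N–S: -0.000438° × 111699 m/° = -48.9242 m.
E–W at 72.142°: 0.000056° × 111699 × cos 72.142° = 0.000056 × 111699 × 0.3067 ≈ 1.9182 m.
Distance: √(48.9242² + 1.9182²) ≈ 48.9618 m.

49 m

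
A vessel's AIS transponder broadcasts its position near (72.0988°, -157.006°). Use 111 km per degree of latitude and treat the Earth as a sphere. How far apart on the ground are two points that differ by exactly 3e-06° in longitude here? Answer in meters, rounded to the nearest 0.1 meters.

0.1 meters

3e-06° of longitude at 72.0988° is 3e-06 × 111000 × cos 72.0988° ≈ 3e-06 × 34118.8 = 0.102356 m.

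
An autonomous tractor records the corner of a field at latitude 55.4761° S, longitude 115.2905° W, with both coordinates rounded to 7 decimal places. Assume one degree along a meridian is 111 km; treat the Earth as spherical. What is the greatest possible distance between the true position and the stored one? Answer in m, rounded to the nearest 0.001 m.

Rounding to 7 decimal places leaves each coordinate within ±5e-08° of the true value.
Latitude error → 5e-08 × 111000 = 0.00555 m along the meridian.
East–west component at 55.4761°: 5e-08° × 111000 × cos 55.4761° ≈ 5e-08 × 62909.2 ≈ 0.00314546 m.
Combining orthogonally: (0.00555² + 0.00314546²)^½ ≈ 0.00637938 m.

0.006 m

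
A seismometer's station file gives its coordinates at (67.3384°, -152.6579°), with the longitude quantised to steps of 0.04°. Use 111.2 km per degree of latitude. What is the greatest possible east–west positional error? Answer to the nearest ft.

2811 ft

With a 0.04° grid the true value lies within half a step, ±0.04°/2 = ±0.02°, of the stored one.
At latitude 67.3384° a degree of longitude spans 111200 m × cos 67.3384° = 111200 × 0.3853 ≈ 42844 m.
So at most 0.02° × 42844 ≈ 856.88 m east–west.
Converting: 856.88 m × 3.2808 ft/m ≈ 2811.3 ft.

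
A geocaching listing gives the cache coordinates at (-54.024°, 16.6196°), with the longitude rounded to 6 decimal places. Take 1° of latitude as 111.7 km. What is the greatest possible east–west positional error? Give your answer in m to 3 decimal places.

0.033 m

Rounding to 6 decimal places leaves the longitude within ±5e-07° of the true value.
Parallels shrink by cos φ, so at 54.024° a degree of longitude is 111700 × 0.5874 ≈ 65617.8 m.
East–west error: 5e-07° × 65617.8 m/° ≈ 0.0328089 m.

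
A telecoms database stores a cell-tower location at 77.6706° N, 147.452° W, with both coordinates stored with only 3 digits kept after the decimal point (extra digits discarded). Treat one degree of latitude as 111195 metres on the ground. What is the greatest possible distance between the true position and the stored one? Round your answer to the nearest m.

114 m

Truncating at 3 decimal places can drop up to a full unit in the last place, so each coordinate may be off by as much as 0.001°.
N–S: 0.001° × 111195 m/° = 111.195 m.
East–west component at 77.6706°: 0.001° × 111195 × cos 77.6706° ≈ 0.001 × 23743.7 ≈ 23.7437 m.
The two errors are perpendicular, so the maximum displacement is √(111.195² + 23.7437²) ≈ 113.702 m.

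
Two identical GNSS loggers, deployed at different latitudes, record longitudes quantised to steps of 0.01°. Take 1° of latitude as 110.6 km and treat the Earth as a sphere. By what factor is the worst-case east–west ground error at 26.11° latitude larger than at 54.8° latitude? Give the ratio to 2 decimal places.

With a 0.01° grid the true value lies within half a step, ±0.01°/2 = ±0.005°, of the stored one.
At 26.11°: 0.005° × 110600 × cos 26.11° = 0.005 × 110600 × 0.8980 ≈ 496.57 m.
At 54.8°: 0.005° × 110600 × cos 54.8° = 0.005 × 110600 × 0.5764 ≈ 318.77 m.
Ratio: 496.57 / 318.77 = cos 26.11° / cos 54.8° ≈ 1.5578.

1.56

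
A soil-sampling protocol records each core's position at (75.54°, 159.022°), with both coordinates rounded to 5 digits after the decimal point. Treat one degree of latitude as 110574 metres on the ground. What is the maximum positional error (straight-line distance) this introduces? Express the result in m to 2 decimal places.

Rounding to 5 decimal places leaves each coordinate within ±5e-06° of the true value.
North–south component: 5e-06° × 110574 = 0.55287 m.
Longitude error → 5e-06 × 110574 × cos 75.54° = 5e-06 × 110574 × 0.2497 ≈ 0.138054 m.
The two errors are perpendicular, so the maximum displacement is √(0.55287² + 0.138054²) ≈ 0.569846 m.

0.57 m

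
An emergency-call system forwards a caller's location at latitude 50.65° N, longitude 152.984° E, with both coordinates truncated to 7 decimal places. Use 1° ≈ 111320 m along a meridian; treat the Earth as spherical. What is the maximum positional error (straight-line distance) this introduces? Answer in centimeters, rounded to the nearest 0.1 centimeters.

1.3 centimeters

Truncating at 7 decimal places can drop up to a full unit in the last place, so each coordinate may be off by as much as 1e-07°.
N–S: 1e-07° × 111320 m/° = 0.011132 m.
East–west component at 50.65°: 1e-07° × 111320 × cos 50.65° ≈ 1e-07 × 70583.1 ≈ 0.00705831 m.
The two errors are perpendicular, so the maximum displacement is √(0.011132² + 0.00705831²) ≈ 0.0131811 m.
That is 0.0131811 m = 1.3181 cm.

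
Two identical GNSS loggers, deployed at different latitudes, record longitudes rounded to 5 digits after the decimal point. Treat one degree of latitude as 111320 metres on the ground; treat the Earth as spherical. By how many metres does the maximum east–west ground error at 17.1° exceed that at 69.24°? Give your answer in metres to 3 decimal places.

Rounding to 5 decimal places leaves the longitude within ±5e-06° of the true value.
At 17.1°: 5e-06° × 111320 × cos 17.1° = 5e-06 × 111320 × 0.9558 ≈ 0.53199 m.
Error at 69.24° = 5e-06° × 111320 × cos 69.24° ≈ 0.5566 × 0.3545 = 0.19729 m.
Difference: 0.53199 − 0.19729 = 0.33471 m.

0.335 metres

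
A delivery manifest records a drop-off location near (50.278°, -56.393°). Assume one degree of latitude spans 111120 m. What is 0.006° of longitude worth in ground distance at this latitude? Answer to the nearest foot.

At 50.278° a degree of longitude is 111120 × cos 50.278° ≈ 71012.7 m, so 0.006° corresponds to 426.076 m.
Converting: 426.076 m × 3.2808 ft/m ≈ 1397.9 ft.

1398 feet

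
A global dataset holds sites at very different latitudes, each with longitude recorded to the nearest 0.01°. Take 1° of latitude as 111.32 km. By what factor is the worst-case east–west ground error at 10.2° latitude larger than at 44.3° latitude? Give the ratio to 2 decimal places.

Rounding to 2 decimal places leaves the longitude within ±0.005° of the true value.
At 10.2°: 0.005° × 111320 × cos 10.2° = 0.005 × 111320 × 0.9842 ≈ 547.8 m.
At 44.3°: 0.005° × 111320 × cos 44.3° = 0.005 × 111320 × 0.7157 ≈ 398.35 m.
The ratio reduces to cos 10.2° / cos 44.3° = 0.9842/0.7157 ≈ 1.3752.

1.38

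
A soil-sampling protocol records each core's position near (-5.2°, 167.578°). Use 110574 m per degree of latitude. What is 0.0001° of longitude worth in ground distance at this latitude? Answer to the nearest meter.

11 meters

At 5.2° a degree of longitude is 110574 × cos 5.2° ≈ 110119 m, so 0.0001° corresponds to 11.0119 m.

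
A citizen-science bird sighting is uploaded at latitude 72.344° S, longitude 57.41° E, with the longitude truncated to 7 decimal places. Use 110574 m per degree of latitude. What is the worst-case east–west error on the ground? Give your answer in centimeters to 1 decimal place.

Truncating at 7 decimal places can drop up to a full unit in the last place, so the longitude may be off by as much as 1e-07°.
One degree of longitude at 72.344° is 110574 × cos 72.344° ≈ 110574 × 0.3033 = 33537.2 m.
Maximum E–W displacement: 1e-07 × 33537.2 = 0.00335372 m.
That is 0.00335372 m = 0.33537 cm.

0.3 centimeters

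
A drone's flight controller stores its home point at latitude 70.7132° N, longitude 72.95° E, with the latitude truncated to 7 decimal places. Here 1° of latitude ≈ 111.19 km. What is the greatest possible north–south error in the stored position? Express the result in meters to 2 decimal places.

Truncating at 7 decimal places can drop up to a full unit in the last place, so the latitude may be off by as much as 1e-07°.
North–south distance: 1e-07° × 111190 m/° = 0.011119 m.

0.01 meters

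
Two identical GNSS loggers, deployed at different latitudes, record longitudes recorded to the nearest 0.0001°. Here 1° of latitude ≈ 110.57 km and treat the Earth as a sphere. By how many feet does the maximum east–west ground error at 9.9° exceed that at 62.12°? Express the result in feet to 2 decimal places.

Rounding to 4 decimal places leaves the longitude within ±5e-05° of the true value.
Error at 9.9° = 5e-05° × 110570 × cos 9.9° ≈ 5.5285 × 0.9851 = 5.4462 m.
Error at 62.12° = 5e-05° × 110570 × cos 62.12° ≈ 5.5285 × 0.4676 = 2.5852 m.
So the lower-latitude error exceeds the higher by 5.4462 − 2.5852 = 2.8609 m.
In feet: 2.86093 m ÷ 0.3048 ≈ 9.3863 ft.

9.39 feet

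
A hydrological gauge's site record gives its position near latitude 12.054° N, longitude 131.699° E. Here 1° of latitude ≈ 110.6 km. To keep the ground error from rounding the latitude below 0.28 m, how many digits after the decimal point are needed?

One degree of latitude covers 110600 m.
With N decimal places the half-ulp bound is 0.5·10⁻ᴺ°, or 0.5·10⁻ᴺ × 110600 m on the ground.
Setting 55300 × 10⁻ᴺ ≤ 0.28 gives 10ᴺ ≥ 1.975e+05, i.e. N ≥ 5.30.
At 5 places the error can reach 0.553 m, but 6 places keeps it to 0.0553 m.

6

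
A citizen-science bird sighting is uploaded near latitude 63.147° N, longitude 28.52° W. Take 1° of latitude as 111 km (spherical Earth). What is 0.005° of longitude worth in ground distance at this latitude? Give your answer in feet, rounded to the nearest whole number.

822 feet

At 63.147° a degree of longitude is 111000 × cos 63.147° ≈ 50139 m, so 0.005° corresponds to 250.695 m.
Converting: 250.695 m × 3.2808 ft/m ≈ 822.49 ft.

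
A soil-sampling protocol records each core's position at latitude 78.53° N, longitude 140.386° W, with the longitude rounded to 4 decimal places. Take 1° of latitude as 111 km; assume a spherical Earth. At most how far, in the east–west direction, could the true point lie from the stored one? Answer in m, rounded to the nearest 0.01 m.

Rounding to 4 decimal places leaves the longitude within ±5e-05° of the true value.
Parallels shrink by cos φ, so at 78.53° a degree of longitude is 111000 × 0.1989 ≈ 22072.9 m.
Maximum E–W displacement: 5e-05 × 22072.9 = 1.10364 m.

1.10 m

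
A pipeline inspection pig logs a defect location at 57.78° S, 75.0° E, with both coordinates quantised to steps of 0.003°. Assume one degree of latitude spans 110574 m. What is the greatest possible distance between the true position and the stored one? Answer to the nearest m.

With a 0.003° grid the true value lies within half a step, ±0.003°/2 = ±0.0015°, of the stored one.
Latitude error → 0.0015 × 110574 = 165.861 m along the meridian.
East–west component at 57.78°: 0.0015° × 110574 × cos 57.78° ≈ 0.0015 × 58954.9 ≈ 88.4324 m.
The two errors are perpendicular, so the maximum displacement is √(165.861² + 88.4324²) ≈ 187.963 m.

188 m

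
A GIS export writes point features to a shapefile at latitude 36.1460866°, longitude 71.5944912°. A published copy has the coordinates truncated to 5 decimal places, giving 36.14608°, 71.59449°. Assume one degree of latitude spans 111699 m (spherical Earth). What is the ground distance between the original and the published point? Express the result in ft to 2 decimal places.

2.44 ft

The latitude changed by +0.0000066° and the longitude by +0.0000012°.
North–south shift: 0.0000066 × 111699 = 0.737213 m.
East–west at this latitude: 0.0000012° × 111699 × cos 36.1461° ≈ 0.0000012 × 90198.7 = 0.108238 m.
Combined displacement = (0.737213² + 0.108238²)^½ ≈ 0.745117 m.
In feet: 0.745117 m ÷ 0.3048 ≈ 2.4446 ft.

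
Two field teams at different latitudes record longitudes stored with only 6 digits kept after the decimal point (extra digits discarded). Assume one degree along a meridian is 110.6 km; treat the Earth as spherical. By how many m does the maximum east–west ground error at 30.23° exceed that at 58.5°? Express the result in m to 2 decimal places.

0.04 m

Truncating at 6 decimal places can drop up to a full unit in the last place, so the longitude may be off by as much as 1e-06°.
Error at 30.23° = 1e-06° × 110600 × cos 30.23° ≈ 0.1106 × 0.8640 = 0.09556 m.
At 58.5°: 1e-06° × 110600 × cos 58.5° = 1e-06 × 110600 × 0.5225 ≈ 0.057788 m.
So the lower-latitude error exceeds the higher by 0.09556 − 0.057788 = 0.037771 m.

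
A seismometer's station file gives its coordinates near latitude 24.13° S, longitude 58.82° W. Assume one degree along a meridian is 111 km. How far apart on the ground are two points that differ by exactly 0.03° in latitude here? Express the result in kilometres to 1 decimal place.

0.03° × 111000 m/° = 3330 m.
That is 3330 m = 3.33 km.

3.3 kilometres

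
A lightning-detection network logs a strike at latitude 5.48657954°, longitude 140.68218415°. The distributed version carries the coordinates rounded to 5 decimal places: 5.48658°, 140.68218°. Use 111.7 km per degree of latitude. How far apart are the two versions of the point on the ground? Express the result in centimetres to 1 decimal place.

46.4 centimetres

The latitude changed by -0.00000046° and the longitude by +0.00000415°.
North–south shift: -0.00000046 × 111700 = -0.051382 m.
East–west at this latitude: 0.00000415° × 111700 × cos 5.48658° ≈ 0.00000415 × 111188 = 0.461431 m.
Combined displacement = (0.051382² + 0.461431²)^½ ≈ 0.464283 m.
That is 0.464283 m = 46.428 cm.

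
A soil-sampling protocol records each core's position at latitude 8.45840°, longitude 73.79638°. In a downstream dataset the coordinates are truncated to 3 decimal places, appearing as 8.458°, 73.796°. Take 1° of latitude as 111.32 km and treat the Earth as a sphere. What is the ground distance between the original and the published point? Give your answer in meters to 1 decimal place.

61.1 meters

The latitude changed by +0.00040° and the longitude by +0.00038°.
N–S: 0.00040° × 111320 m/° = 44.528 m.
E–W at 8.458°: 0.00038° × 111320 × cos 8.458° = 0.00038 × 111320 × 0.9891 ≈ 41.8415 m.
Hypotenuse of the two orthogonal shifts: √(44.528² + 41.8415²) = 61.102 m.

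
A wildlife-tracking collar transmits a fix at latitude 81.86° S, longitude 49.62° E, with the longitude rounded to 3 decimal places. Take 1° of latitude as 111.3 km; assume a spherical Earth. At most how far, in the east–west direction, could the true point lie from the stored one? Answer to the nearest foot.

Rounding to 3 decimal places leaves the longitude within ±0.0005° of the true value.
One degree of longitude at 81.86° is 111300 × cos 81.86° ≈ 111300 × 0.1416 = 15759.2 m.
Maximum E–W displacement: 0.0005 × 15759.2 = 7.87962 m.
In feet: 7.87962 m ÷ 0.3048 ≈ 25.852 ft.

26 feet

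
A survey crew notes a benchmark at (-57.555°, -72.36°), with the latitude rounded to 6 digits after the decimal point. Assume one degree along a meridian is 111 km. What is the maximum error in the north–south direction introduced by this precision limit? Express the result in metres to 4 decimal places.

0.0555 metres

Rounding to 6 decimal places leaves the latitude within ±5e-07° of the true value.
North–south distance: 5e-07° × 111000 m/° = 0.0555 m.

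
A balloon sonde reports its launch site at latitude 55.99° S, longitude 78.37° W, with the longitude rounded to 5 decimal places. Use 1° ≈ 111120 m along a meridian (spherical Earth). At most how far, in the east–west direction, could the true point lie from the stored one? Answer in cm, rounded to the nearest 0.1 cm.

Rounding to 5 decimal places leaves the longitude within ±5e-06° of the true value.
At latitude 55.99° a degree of longitude spans 111120 m × cos 55.99° = 111120 × 0.5593 ≈ 62153.6 m.
So at most 5e-06° × 62153.6 ≈ 0.310768 m east–west.
That is 0.310768 m = 31.077 cm.

31.1 cm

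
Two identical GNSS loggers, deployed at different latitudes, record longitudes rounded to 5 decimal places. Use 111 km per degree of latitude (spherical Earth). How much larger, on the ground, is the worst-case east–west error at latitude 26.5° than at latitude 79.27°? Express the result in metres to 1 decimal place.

0.4 metres

Rounding to 5 decimal places leaves the longitude within ±5e-06° of the true value.
Error at 26.5° = 5e-06° × 111000 × cos 26.5° ≈ 0.555 × 0.8949 = 0.49669 m.
Error at 79.27° = 5e-06° × 111000 × cos 79.27° ≈ 0.555 × 0.1862 = 0.10333 m.
So the lower-latitude error exceeds the higher by 0.49669 − 0.10333 = 0.39336 m.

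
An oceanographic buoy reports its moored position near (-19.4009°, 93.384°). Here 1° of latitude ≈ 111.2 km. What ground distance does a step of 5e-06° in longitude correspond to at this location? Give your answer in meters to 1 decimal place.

5e-06° of longitude at 19.4009° is 5e-06 × 111200 × cos 19.4009° ≈ 5e-06 × 104886 = 0.524429 m.

0.5 meters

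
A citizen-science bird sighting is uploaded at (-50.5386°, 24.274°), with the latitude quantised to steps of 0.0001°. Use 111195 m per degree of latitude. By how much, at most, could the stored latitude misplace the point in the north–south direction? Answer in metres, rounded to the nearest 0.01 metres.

5.56 metres

With a 0.0001° grid the true value lies within half a step, ±0.0001°/2 = ±5e-05°, of the stored one.
So the N–S error is at most 5e-05 × 111195 = 5.55975 m.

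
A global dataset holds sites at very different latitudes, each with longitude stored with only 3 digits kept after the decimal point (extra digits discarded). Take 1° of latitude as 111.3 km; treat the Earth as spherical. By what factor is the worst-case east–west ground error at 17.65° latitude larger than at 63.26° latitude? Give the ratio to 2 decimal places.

2.12

Truncating at 3 decimal places can drop up to a full unit in the last place, so the longitude may be off by as much as 0.001°.
Error at 17.65° = 0.001° × 111300 × cos 17.65° ≈ 111.3 × 0.9529 = 106.06 m.
Error at 63.26° = 0.001° × 111300 × cos 63.26° ≈ 111.3 × 0.4499 = 50.079 m.
The ratio reduces to cos 17.65° / cos 63.26° = 0.9529/0.4499 ≈ 2.1179.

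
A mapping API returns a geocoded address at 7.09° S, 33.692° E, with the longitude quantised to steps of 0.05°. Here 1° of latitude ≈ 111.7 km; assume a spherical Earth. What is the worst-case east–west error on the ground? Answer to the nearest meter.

2771 meters

With a 0.05° grid the true value lies within half a step, ±0.05°/2 = ±0.025°, of the stored one.
At latitude 7.09° a degree of longitude spans 111700 m × cos 7.09° = 111700 × 0.9924 ≈ 110846 m.
East–west error: 0.025° × 110846 m/° ≈ 2771.15 m.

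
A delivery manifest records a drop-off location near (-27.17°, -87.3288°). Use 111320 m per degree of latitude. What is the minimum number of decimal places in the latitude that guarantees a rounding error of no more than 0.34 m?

6 decimal places

One degree of latitude covers 111320 m.
Rounding to N decimal places gives at most 0.5 × 10⁻ᴺ degrees of error, i.e. 0.5 × 10⁻ᴺ × 111320 m.
Need 0.5 × 111320 × 10⁻ᴺ ≤ 0.34 → 10⁻ᴺ ≤ 6.109e-06, so N ≥ 5.21.
At 5 places the error can reach 0.557 m, but 6 places keeps it to 0.0557 m.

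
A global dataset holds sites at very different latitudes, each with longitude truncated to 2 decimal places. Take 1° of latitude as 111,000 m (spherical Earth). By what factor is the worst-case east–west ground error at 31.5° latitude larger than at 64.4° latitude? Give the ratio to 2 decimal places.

Truncating at 2 decimal places can drop up to a full unit in the last place, so the longitude may be off by as much as 0.01°.
Error at 31.5° = 0.01° × 111000 × cos 31.5° ≈ 1110 × 0.8526 = 946.43 m.
At 64.4°: 0.01° × 111000 × cos 64.4° = 0.01 × 111000 × 0.4321 ≈ 479.62 m.
Ratio: 946.43 / 479.62 = cos 31.5° / cos 64.4° ≈ 1.9733.

1.97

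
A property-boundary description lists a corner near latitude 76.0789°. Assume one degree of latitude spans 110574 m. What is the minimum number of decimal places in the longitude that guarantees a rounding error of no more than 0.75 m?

At 76.0789° one degree of longitude covers 110574 × cos 76.0789° ≈ 110574 × 0.2406 ≈ 26602.5 m.
Rounding to N decimal places gives at most 0.5 × 10⁻ᴺ degrees of error, i.e. 0.5 × 10⁻ᴺ × 26602.5 m.
Need 0.5 × 26602.5 × 10⁻ᴺ ≤ 0.75 → 10⁻ᴺ ≤ 5.639e-05, so N ≥ 4.25.
N = 4 would give 1.33 m (too coarse); N = 5 gives 0.133 m ≤ 0.75 m.

5 decimal places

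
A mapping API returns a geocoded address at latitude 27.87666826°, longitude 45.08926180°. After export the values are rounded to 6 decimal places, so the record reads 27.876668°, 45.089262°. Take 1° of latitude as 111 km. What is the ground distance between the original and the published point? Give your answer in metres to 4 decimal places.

0.0349 metres

The latitude changed by +0.00000026° and the longitude by -0.00000020°.
North–south shift: 0.00000026 × 111000 = 0.02886 m.
E–W at 27.8767°: -0.00000020° × 111000 × cos 27.8767° = -0.00000020 × 111000 × 0.8840 ≈ -0.0196238 m.
Combined displacement = (0.02886² + 0.0196238²)^½ ≈ 0.0348998 m.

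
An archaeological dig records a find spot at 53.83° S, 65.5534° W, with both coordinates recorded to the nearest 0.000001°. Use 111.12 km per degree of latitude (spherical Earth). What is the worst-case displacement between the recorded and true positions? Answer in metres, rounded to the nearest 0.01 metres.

0.06 metres

Rounding to 6 decimal places leaves each coordinate within ±5e-07° of the true value.
North–south component: 5e-07° × 111120 = 0.05556 m.
Longitude error → 5e-07 × 111120 × cos 53.83° = 5e-07 × 111120 × 0.5902 ≈ 0.0327906 m.
Worst case both components are at the extreme and orthogonal: √(0.05556² + 0.0327906²) ≈ 0.0645146 m.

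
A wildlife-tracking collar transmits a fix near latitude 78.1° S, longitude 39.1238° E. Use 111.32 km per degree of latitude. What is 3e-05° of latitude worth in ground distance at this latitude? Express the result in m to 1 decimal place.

3e-05° × 111320 m/° = 3.3396 m.

3.3 m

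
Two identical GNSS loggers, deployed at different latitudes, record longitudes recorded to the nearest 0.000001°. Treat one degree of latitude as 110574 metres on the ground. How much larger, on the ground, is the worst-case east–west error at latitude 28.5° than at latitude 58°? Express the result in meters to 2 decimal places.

0.02 meters

Rounding to 6 decimal places leaves the longitude within ±5e-07° of the true value.
At 28.5°: 5e-07° × 110574 × cos 28.5° = 5e-07 × 110574 × 0.8788 ≈ 0.048587 m.
Error at 58° = 5e-07° × 110574 × cos 58° ≈ 0.055287 × 0.5299 = 0.029298 m.
Difference: 0.048587 − 0.029298 = 0.01929 m.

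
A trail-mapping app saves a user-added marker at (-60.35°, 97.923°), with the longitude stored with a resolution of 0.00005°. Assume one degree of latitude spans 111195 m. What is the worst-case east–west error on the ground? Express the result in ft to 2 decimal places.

With a 0.00005° grid the true value lies within half a step, ±0.00005°/2 = ±2.5e-05°, of the stored one.
Parallels shrink by cos φ, so at 60.35° a degree of longitude is 111195 × 0.4947 ≈ 55008.2 m.
Maximum E–W displacement: 2.5e-05 × 55008.2 = 1.37521 m.
Converting: 1.37521 m × 3.2808 ft/m ≈ 4.5118 ft.

4.51 ft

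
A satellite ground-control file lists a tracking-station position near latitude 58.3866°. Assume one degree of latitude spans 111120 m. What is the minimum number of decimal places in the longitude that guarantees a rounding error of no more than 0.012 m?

At 58.3866° one degree of longitude covers 111120 × cos 58.3866° ≈ 111120 × 0.5242 ≈ 58247.4 m.
Rounding to N decimal places gives at most 0.5 × 10⁻ᴺ degrees of error, i.e. 0.5 × 10⁻ᴺ × 58247.4 m.
Need 0.5 × 58247.4 × 10⁻ᴺ ≤ 0.012 → 10⁻ᴺ ≤ 4.120e-07, so N ≥ 6.39.
N = 6 would give 0.0291 m (too coarse); N = 7 gives 0.00291 m ≤ 0.012 m.

7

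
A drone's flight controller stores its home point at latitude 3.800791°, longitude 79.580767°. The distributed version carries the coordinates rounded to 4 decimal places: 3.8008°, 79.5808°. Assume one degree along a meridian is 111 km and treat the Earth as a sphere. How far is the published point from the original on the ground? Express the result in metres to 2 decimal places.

Δlat = 3.800791 − 3.8008 = -0.000009°; Δlon = 79.580767 − 79.5808 = -0.000033°.
N–S: -0.000009° × 111000 m/° = -0.999 m.
E–W at 3.8008°: -0.000033° × 111000 × cos 3.8008° = -0.000033 × 111000 × 0.9978 ≈ -3.65494 m.
Distance: √(0.999² + 3.65494²) ≈ 3.78901 m.

3.79 metres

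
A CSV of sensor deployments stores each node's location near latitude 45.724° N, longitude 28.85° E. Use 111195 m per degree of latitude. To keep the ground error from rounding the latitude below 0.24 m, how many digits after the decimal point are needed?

One degree of latitude covers 111195 m.
N decimal places → at most half a unit in the last place, 0.5 × 10⁻ᴺ° = 111195/2 × 10⁻ᴺ m.
Need 0.5 × 111195 × 10⁻ᴺ ≤ 0.24 → 10⁻ᴺ ≤ 4.317e-06, so N ≥ 5.36.
N = 5 would give 0.556 m (too coarse); N = 6 gives 0.0556 m ≤ 0.24 m.

6 decimal places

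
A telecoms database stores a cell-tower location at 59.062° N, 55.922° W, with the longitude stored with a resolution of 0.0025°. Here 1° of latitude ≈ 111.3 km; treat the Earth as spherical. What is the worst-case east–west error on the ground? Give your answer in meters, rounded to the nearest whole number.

With a 0.0025° grid the true value lies within half a step, ±0.0025°/2 = ±0.00125°, of the stored one.
One degree of longitude at 59.062° is 111300 × cos 59.062° ≈ 111300 × 0.5141 = 57220.5 m.
Maximum E–W displacement: 0.00125 × 57220.5 = 71.5256 m.

72 meters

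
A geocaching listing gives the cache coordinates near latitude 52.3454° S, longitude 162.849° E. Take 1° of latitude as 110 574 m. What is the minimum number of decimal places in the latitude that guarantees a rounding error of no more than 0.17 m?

6

One degree of latitude covers 110574 m.
N decimal places → at most half a unit in the last place, 0.5 × 10⁻ᴺ° = 110574/2 × 10⁻ᴺ m.
Setting 55287 × 10⁻ᴺ ≤ 0.17 gives 10ᴺ ≥ 3.252e+05, i.e. N ≥ 5.51.
At 5 places the error can reach 0.553 m, but 6 places keeps it to 0.0553 m.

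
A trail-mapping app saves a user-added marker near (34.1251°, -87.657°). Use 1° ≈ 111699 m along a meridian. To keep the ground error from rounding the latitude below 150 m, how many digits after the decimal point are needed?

3 decimal places

One degree of latitude covers 111699 m.
Rounding to N decimal places gives at most 0.5 × 10⁻ᴺ degrees of error, i.e. 0.5 × 10⁻ᴺ × 111699 m.
Setting 55849.5 × 10⁻ᴺ ≤ 150 gives 10ᴺ ≥ 372.3, i.e. N ≥ 2.57.
So 3 decimal places suffice (55.8 m); 2 would allow up to 558 m.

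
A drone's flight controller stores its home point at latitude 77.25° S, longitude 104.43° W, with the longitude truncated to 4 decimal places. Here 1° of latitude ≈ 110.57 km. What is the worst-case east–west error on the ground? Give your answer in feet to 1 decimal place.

8.0 feet

Truncating at 4 decimal places can drop up to a full unit in the last place, so the longitude may be off by as much as 0.0001°.
Parallels shrink by cos φ, so at 77.25° a degree of longitude is 110570 × 0.2207 ≈ 24402.5 m.
Maximum E–W displacement: 0.0001 × 24402.5 = 2.44025 m.
Converting: 2.44025 m × 3.2808 ft/m ≈ 8.0061 ft.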